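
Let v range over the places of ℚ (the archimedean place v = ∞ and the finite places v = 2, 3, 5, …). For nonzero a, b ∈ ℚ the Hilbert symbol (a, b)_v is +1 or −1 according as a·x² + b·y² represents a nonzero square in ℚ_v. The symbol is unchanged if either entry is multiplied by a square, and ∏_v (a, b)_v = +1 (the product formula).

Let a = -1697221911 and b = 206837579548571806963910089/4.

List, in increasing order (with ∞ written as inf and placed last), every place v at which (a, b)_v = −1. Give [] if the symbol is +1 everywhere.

Mod squares: a ≡ -3208359, b ≡ 2236129. Check v ∈ {∞, 2, 3, 7, 11, 17, 19, 23, 43}.
v=11: a=11^1·(≡7), b=11^2·(≡3) mod 11; (7|11)=-1, (3|11)=+1; (−1)^{1·2·5}·(-1)^2·(+1)^1 = +1.
v=3: a=3^1·(≡2), b=3^0·(≡1) mod 3; (2|3)=-1, (1|3)=+1; (−1)^{1·0·1}·(-1)^0·(+1)^1 = +1.
v=43: a=43^1·(≡25), b=43^3·(≡35) mod 43; (25|43)=+1, (35|43)=+1; (−1)^{1·3·21}·(+1)^3·(+1)^1 = -1.
v=17: a=17^1·(≡14), b=17^5·(≡2) mod 17; (14|17)=-1, (2|17)=+1; (−1)^{1·5·8}·(-1)^5·(+1)^1 = -1.
v=19: a=19^1·(≡5), b=19^3·(≡16) mod 19; (5|19)=+1, (16|19)=+1; (−1)^{1·3·9}·(+1)^3·(+1)^1 = -1.
v=2: v_2(a)=0, v_2(b)=-2; units ≡ 1, 1 (mod 8); ε·ε+αω+βω = 0·0+0·0+-2·0 ≡ 0  ⇒  (a,b)_2 = +1.
v=23: a=23^2·(≡3), b=23^5·(≡18) mod 23; (3|23)=+1, (18|23)=+1; (−1)^{2·5·11}·(+1)^5·(+1)^2 = +1.
v=7: a=7^1·(≡1), b=7^3·(≡4) mod 7; (1|7)=+1, (4|7)=+1; (−1)^{1·3·3}·(+1)^3·(+1)^1 = -1.
v=∞: -3208359 < 0 and 2236129 > 0  ⇒  (a,b)_∞ = +1.
(-3208359, 2236129 / ℚ) ramifies at {7, 17, 19, 43}: a division algebra.

[7, 17, 19, 43]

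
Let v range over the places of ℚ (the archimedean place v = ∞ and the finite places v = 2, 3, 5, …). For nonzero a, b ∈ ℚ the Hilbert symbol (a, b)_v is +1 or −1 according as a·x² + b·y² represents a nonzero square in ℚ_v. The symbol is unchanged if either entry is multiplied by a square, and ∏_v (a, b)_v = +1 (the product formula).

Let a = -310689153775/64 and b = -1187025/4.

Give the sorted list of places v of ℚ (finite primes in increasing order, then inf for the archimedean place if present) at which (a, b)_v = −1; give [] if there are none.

Mod squares: a ≡ -2431, b ≡ -969. Check v ∈ {∞, 2, 3, 5, 7, 11, 13, 17, 19}.
v=17: a=17^3·(≡7), b=17^1·(≡7) mod 17; (7|17)=-1, (7|17)=-1; (−1)^{3·1·8}·(-1)^1·(-1)^3 = +1.
v=11: a=11^1·(≡10), b=11^0·(≡10) mod 11; (10|11)=-1, (10|11)=-1; (−1)^{1·0·5}·(-1)^0·(-1)^1 = -1.
v=2: v_2(a)=-6, v_2(b)=-2; units ≡ 1, 7 (mod 8); ε·ε+αω+βω = 0·1+-6·0+-2·0 ≡ 0  ⇒  (a,b)_2 = +1.
v=∞: -2431 < 0 and -969 < 0  ⇒  (a,b)_∞ = -1.
v=7: a=7^2·(≡6), b=7^2·(≡4) mod 7; (6|7)=-1, (4|7)=+1; (−1)^{2·2·3}·(-1)^2·(+1)^2 = +1.
v=13: a=13^1·(≡8), b=13^0·(≡11) mod 13; (8|13)=-1, (11|13)=-1; (−1)^{1·0·6}·(-1)^0·(-1)^1 = -1.
v=3: a=3^0·(≡2), b=3^1·(≡1) mod 3; (2|3)=-1, (1|3)=+1; (−1)^{0·1·1}·(-1)^1·(+1)^0 = -1.
v=19: a=19^2·(≡16), b=19^1·(≡4) mod 19; (16|19)=+1, (4|19)=+1; (−1)^{2·1·9}·(+1)^1·(+1)^2 = +1.
v=5: a=5^2·(≡1), b=5^2·(≡1) mod 5; (1|5)=+1, (1|5)=+1; (−1)^{2·2·2}·(+1)^2·(+1)^2 = +1.
(-2431, -969 / ℚ) ramifies at {3, 11, 13, ∞}: a division algebra.

[3, 11, 13, inf]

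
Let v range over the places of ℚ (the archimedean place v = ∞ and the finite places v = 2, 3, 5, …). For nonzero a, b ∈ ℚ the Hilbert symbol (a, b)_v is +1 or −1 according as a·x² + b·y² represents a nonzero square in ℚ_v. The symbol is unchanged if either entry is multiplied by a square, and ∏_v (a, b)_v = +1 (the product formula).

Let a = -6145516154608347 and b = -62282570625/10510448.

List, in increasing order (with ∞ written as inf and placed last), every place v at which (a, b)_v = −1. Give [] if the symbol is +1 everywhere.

[3, 23, 43, inf]

Mod squares: a ≡ -28083, b ≡ -10879. Check v ∈ {∞, 2, 3, 5, 11, 13, 17, 23, 37, 43}.
v=43: a=43^4·(≡29), b=43^1·(≡34) mod 43; (29|43)=-1, (34|43)=-1; (−1)^{4·1·21}·(-1)^1·(-1)^4 = -1.
v=2: v_2(a)=0, v_2(b)=-4; units ≡ 5, 1 (mod 8); ε·ε+αω+βω = 0·0+0·0+-4·1 ≡ 0  ⇒  (a,b)_2 = +1.
v=13: a=13^0·(≡3), b=13^-4·(≡6) mod 13; (3|13)=+1, (6|13)=-1; (−1)^{0·-4·6}·(+1)^-4·(-1)^0 = +1.
v=5: a=5^0·(≡3), b=5^4·(≡4) mod 5; (3|5)=-1, (4|5)=+1; (−1)^{0·4·2}·(-1)^4·(+1)^0 = +1.
v=11: a=11^3·(≡10), b=11^1·(≡5) mod 11; (10|11)=-1, (5|11)=+1; (−1)^{3·1·5}·(-1)^1·(+1)^3 = +1.
v=17: a=17^0·(≡13), b=17^2·(≡13) mod 17; (13|17)=+1, (13|17)=+1; (−1)^{0·2·8}·(+1)^2·(+1)^0 = +1.
v=37: a=37^1·(≡19), b=37^0·(≡21) mod 37; (19|37)=-1, (21|37)=+1; (−1)^{1·0·18}·(-1)^0·(+1)^1 = +1.
v=23: a=23^3·(≡17), b=23^-1·(≡11) mod 23; (17|23)=-1, (11|23)=-1; (−1)^{3·-1·11}·(-1)^-1·(-1)^3 = -1.
v=∞: -28083 < 0 and -10879 < 0  ⇒  (a,b)_∞ = -1.
v=3: a=3^1·(≡2), b=3^6·(≡2) mod 3; (2|3)=-1, (2|3)=-1; (−1)^{1·6·1}·(-1)^6·(-1)^1 = -1.
(-28083, -10879 / ℚ) ramifies at {3, 23, 43, ∞}: a division algebra.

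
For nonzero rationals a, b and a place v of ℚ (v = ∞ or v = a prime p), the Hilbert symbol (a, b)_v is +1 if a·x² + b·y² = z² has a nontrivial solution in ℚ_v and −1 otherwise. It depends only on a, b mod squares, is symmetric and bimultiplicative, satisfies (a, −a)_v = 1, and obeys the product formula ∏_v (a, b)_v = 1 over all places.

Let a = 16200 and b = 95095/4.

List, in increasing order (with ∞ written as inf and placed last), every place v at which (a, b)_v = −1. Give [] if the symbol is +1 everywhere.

[5, 11, 13, 19]

(a, b) ≡ (2, 95095) mod (ℚ^×)²; places V = {2, 3, 5, 7, 11, 13, 19, ∞}.
(a,b)_11: α=0, u≡8; β=1, v≡8 (mod 11); (8|11)=-1, (8|11)=-1; sign (−1)^0·-1^1·-1^0 = -1.
(a,b)_13: α=0, u≡2; β=1, v≡12 (mod 13); (2|13)=-1, (12|13)=+1; sign (−1)^0·-1^1·+1^0 = -1.
(a,b)_5: α=2, u≡3; β=1, v≡1 (mod 5); (3|5)=-1, (1|5)=+1; sign (−1)^0·-1^1·+1^2 = -1.
(a,b)_∞: sgn(2)=+, sgn(95095)=+, so +1.
(a,b)_2: α=3, β=-2; u≡1, v≡7 (mod 8); ε(u)ε(v)=0·1, αω(v)=3·0, βω(u)=-2·0; sum ≡ 0  ⇒  +1.
(a,b)_7: α=0, u≡2; β=1, v≡3 (mod 7); (2|7)=+1, (3|7)=-1; sign (−1)^0·+1^1·-1^0 = +1.
(a,b)_19: α=0, u≡12; β=1, v≡2 (mod 19); (12|19)=-1, (2|19)=-1; sign (−1)^0·-1^1·-1^0 = -1.
(a,b)_3: α=4, u≡2; β=0, v≡1 (mod 3); (2|3)=-1, (1|3)=+1; sign (−1)^0·-1^0·+1^4 = +1.
Ram(2, 95095) = {5, 11, 13, 19}; no ℚ_5-point on the conic.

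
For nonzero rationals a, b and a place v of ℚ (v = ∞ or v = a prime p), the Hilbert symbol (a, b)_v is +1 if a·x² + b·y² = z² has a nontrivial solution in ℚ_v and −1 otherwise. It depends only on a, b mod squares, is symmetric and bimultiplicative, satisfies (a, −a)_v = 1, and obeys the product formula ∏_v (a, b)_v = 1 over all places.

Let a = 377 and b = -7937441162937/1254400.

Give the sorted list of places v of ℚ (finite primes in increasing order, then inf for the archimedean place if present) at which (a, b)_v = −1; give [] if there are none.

[13, 29]

Mod squares: a ≡ 377, b ≡ -4792073. Check v ∈ {∞, 2, 3, 5, 7, 11, 13, 23, 29, 31, 47}.
v=23: a=23^0·(≡9), b=23^1·(≡2) mod 23; (9|23)=+1, (2|23)=+1; (−1)^{0·1·11}·(+1)^1·(+1)^0 = +1.
v=5: a=5^0·(≡2), b=5^-2·(≡3) mod 5; (2|5)=-1, (3|5)=-1; (−1)^{0·-2·2}·(-1)^-2·(-1)^0 = +1.
v=∞: 377 > 0 and -4792073 < 0  ⇒  (a,b)_∞ = +1.
v=11: a=11^0·(≡3), b=11^3·(≡4) mod 11; (3|11)=+1, (4|11)=+1; (−1)^{0·3·5}·(+1)^3·(+1)^0 = +1.
v=47: a=47^0·(≡1), b=47^1·(≡13) mod 47; (1|47)=+1, (13|47)=-1; (−1)^{0·1·23}·(+1)^1·(-1)^0 = +1.
v=13: a=13^1·(≡3), b=13^3·(≡8) mod 13; (3|13)=+1, (8|13)=-1; (−1)^{1·3·6}·(+1)^3·(-1)^1 = -1.
v=29: a=29^1·(≡13), b=29^0·(≡3) mod 29; (13|29)=+1, (3|29)=-1; (−1)^{1·0·14}·(+1)^0·(-1)^1 = -1.
v=3: a=3^0·(≡2), b=3^4·(≡1) mod 3; (2|3)=-1, (1|3)=+1; (−1)^{0·4·1}·(-1)^4·(+1)^0 = +1.
v=31: a=31^0·(≡5), b=31^1·(≡7) mod 31; (5|31)=+1, (7|31)=+1; (−1)^{0·1·15}·(+1)^1·(+1)^0 = +1.
v=2: v_2(a)=0, v_2(b)=-10; units ≡ 1, 7 (mod 8); ε·ε+αω+βω = 0·1+0·0+-10·0 ≡ 0  ⇒  (a,b)_2 = +1.
v=7: a=7^0·(≡6), b=7^-2·(≡1) mod 7; (6|7)=-1, (1|7)=+1; (−1)^{0·-2·3}·(-1)^-2·(+1)^0 = +1.
(377, -4792073 / ℚ) ramifies at {13, 29}: a division algebra.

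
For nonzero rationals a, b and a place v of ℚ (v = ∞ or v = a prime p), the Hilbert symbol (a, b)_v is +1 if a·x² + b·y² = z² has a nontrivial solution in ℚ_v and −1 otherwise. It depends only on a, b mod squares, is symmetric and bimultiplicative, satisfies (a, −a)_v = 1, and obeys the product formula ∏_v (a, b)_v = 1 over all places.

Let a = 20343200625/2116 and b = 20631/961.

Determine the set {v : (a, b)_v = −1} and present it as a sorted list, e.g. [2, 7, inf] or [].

(a, b) ≡ (41, 39) mod (ℚ^×)²; places V = {2, 3, 5, 11, 13, 23, 31, 41, ∞}.
(a,b)_∞: sgn(41)=+, sgn(39)=+, so +1.
(a,b)_2: α=-2, β=0; u≡1, v≡7 (mod 8); ε(u)ε(v)=0·1, αω(v)=-2·0, βω(u)=0·0; sum ≡ 0  ⇒  +1.
(a,b)_31: α=0, u≡28; β=-2, v≡16 (mod 31); (28|31)=+1, (16|31)=+1; sign (−1)^0·+1^-2·+1^0 = +1.
(a,b)_3: α=8, u≡2; β=1, v≡1 (mod 3); (2|3)=-1, (1|3)=+1; sign (−1)^0·-1^1·+1^8 = -1.
(a,b)_23: α=-2, u≡4; β=2, v≡6 (mod 23); (4|23)=+1, (6|23)=+1; sign (−1)^0·+1^2·+1^-2 = +1.
(a,b)_5: α=4, u≡1; β=0, v≡1 (mod 5); (1|5)=+1, (1|5)=+1; sign (−1)^0·+1^0·+1^4 = +1.
(a,b)_11: α=2, u≡2; β=0, v≡7 (mod 11); (2|11)=-1, (7|11)=-1; sign (−1)^0·-1^0·-1^2 = +1.
(a,b)_13: α=0, u≡2; β=1, v≡12 (mod 13); (2|13)=-1, (12|13)=+1; sign (−1)^0·-1^1·+1^0 = -1.
(a,b)_41: α=1, u≡32; β=0, v≡5 (mod 41); (32|41)=+1, (5|41)=+1; sign (−1)^0·+1^0·+1^1 = +1.
|Ram(41, 39)| = 2, even; anisotropic at {3, 13}.

[3, 13]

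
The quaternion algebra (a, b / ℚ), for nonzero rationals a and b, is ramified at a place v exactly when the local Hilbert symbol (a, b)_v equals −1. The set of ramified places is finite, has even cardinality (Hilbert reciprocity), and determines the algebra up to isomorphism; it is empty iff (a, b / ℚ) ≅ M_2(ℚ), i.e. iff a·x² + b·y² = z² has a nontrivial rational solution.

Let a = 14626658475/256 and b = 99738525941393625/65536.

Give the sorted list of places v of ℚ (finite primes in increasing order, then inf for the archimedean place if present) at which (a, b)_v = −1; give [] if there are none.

[3, 13]

(a, b) ≡ (11, 2145) mod (ℚ^×)²; places V = {2, 3, 5, 11, 13, 17, ∞}.
(a,b)_5: α=2, u≡4; β=3, v≡4 (mod 5); (4|5)=+1, (4|5)=+1; sign (−1)^0·+1^3·+1^2 = +1.
(a,b)_∞: sgn(11)=+, sgn(2145)=+, so +1.
(a,b)_2: α=-8, β=-16; u≡3, v≡1 (mod 8); ε(u)ε(v)=1·0, αω(v)=-8·0, βω(u)=-16·1; sum ≡ 0  ⇒  +1.
(a,b)_3: α=2, u≡2; β=3, v≡1 (mod 3); (2|3)=-1, (1|3)=+1; sign (−1)^0·-1^3·+1^2 = -1.
(a,b)_11: α=3, u≡9; β=5, v≡6 (mod 11); (9|11)=+1, (6|11)=-1; sign (−1)^1·+1^5·-1^3 = +1.
(a,b)_17: α=2, u≡14; β=4, v≡3 (mod 17); (14|17)=-1, (3|17)=-1; sign (−1)^0·-1^4·-1^2 = +1.
(a,b)_13: α=2, u≡11; β=3, v≡12 (mod 13); (11|13)=-1, (12|13)=+1; sign (−1)^0·-1^3·+1^2 = -1.
Ram(11, 2145) = {3, 13}; no ℚ_3-point on the conic.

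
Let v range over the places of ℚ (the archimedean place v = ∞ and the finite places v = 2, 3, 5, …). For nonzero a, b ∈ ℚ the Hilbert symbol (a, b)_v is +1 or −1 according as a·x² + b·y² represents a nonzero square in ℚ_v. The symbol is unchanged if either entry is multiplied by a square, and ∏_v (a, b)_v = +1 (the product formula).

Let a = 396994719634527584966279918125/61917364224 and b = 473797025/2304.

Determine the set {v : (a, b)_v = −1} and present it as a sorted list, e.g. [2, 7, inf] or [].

Mod squares: a ≡ 25789, b ≡ 19721. Check v ∈ {∞, 2, 3, 5, 7, 13, 17, 31, 37, 41}.
v=3: a=3^-10·(≡1), b=3^-2·(≡2) mod 3; (1|3)=+1, (2|3)=-1; (−1)^{-10·-2·1}·(+1)^-2·(-1)^-10 = +1.
v=31: a=31^4·(≡8), b=31^2·(≡28) mod 31; (8|31)=+1, (28|31)=+1; (−1)^{4·2·15}·(+1)^2·(+1)^4 = +1.
v=13: a=13^6·(≡10), b=13^1·(≡3) mod 13; (10|13)=+1, (3|13)=+1; (−1)^{6·1·6}·(+1)^1·(+1)^6 = +1.
v=17: a=17^1·(≡2), b=17^0·(≡8) mod 17; (2|17)=+1, (8|17)=+1; (−1)^{1·0·8}·(+1)^0·(+1)^1 = +1.
v=7: a=7^4·(≡2), b=7^0·(≡2) mod 7; (2|7)=+1, (2|7)=+1; (−1)^{4·0·3}·(+1)^0·(+1)^4 = +1.
v=2: v_2(a)=-20, v_2(b)=-8; units ≡ 5, 1 (mod 8); ε·ε+αω+βω = 0·0+-20·0+-8·1 ≡ 0  ⇒  (a,b)_2 = +1.
v=5: a=5^4·(≡1), b=5^2·(≡4) mod 5; (1|5)=+1, (4|5)=+1; (−1)^{4·2·2}·(+1)^2·(+1)^4 = +1.
v=37: a=37^3·(≡35), b=37^1·(≡18) mod 37; (35|37)=-1, (18|37)=-1; (−1)^{3·1·18}·(-1)^1·(-1)^3 = +1.
v=∞: 25789 > 0 and 19721 > 0  ⇒  (a,b)_∞ = +1.
v=41: a=41^3·(≡6), b=41^1·(≡27) mod 41; (6|41)=-1, (27|41)=-1; (−1)^{3·1·20}·(-1)^1·(-1)^3 = +1.
Ram(a, b) = ∅: the form 25789·x² + 19721·y² − z² is isotropic over every ℚ_v, so by Hasse–Minkowski it is isotropic over ℚ.

[]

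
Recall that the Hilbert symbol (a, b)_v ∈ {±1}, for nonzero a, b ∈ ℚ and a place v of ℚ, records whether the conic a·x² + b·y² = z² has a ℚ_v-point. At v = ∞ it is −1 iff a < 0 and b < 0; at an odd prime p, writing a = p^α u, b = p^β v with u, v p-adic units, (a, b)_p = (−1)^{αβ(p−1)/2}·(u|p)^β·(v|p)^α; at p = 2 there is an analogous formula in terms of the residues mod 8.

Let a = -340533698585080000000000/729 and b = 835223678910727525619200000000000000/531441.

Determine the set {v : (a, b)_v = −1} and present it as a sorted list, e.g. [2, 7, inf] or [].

(a, b) ≡ (-1153243, 5913622) mod (ℚ^×)²; places V = {2, 3, 5, 7, 11, 13, 19, 23, 29, 31, ∞}.
(a,b)_23: α=1, u≡10; β=1, v≡15 (mod 23); (10|23)=-1, (15|23)=-1; sign (−1)^1·-1^1·-1^1 = -1.
(a,b)_11: α=2, u≡10; β=3, v≡10 (mod 11); (10|11)=-1, (10|11)=-1; sign (−1)^0·-1^3·-1^2 = -1.
(a,b)_3: α=-6, u≡2; β=-12, v≡1 (mod 3); (2|3)=-1, (1|3)=+1; sign (−1)^0·-1^-12·+1^-6 = +1.
(a,b)_29: α=1, u≡27; β=1, v≡18 (mod 29); (27|29)=-1, (18|29)=-1; sign (−1)^0·-1^1·-1^1 = +1.
(a,b)_5: α=10, u≡2; β=14, v≡3 (mod 5); (2|5)=-1, (3|5)=-1; sign (−1)^0·-1^14·-1^10 = +1.
(a,b)_31: α=0, u≡14; β=1, v≡10 (mod 31); (14|31)=+1, (10|31)=+1; sign (−1)^0·+1^1·+1^0 = +1.
(a,b)_13: α=3, u≡12; β=5, v≡6 (mod 13); (12|13)=+1, (6|13)=-1; sign (−1)^0·+1^5·-1^3 = -1.
(a,b)_2: α=12, β=21; u≡5, v≡3 (mod 8); ε(u)ε(v)=0·1, αω(v)=12·1, βω(u)=21·1; sum ≡ 1  ⇒  -1.
(a,b)_7: α=1, u≡6; β=2, v≡1 (mod 7); (6|7)=-1, (1|7)=+1; sign (−1)^0·-1^2·+1^1 = +1.
(a,b)_∞: sgn(-1153243)=−, sgn(5913622)=+, so +1.
(a,b)_19: α=3, u≡13; β=4, v≡5 (mod 19); (13|19)=-1, (5|19)=+1; sign (−1)^0·-1^4·+1^3 = +1.
|Ram(-1153243, 5913622)| = 4, even; anisotropic at {2, 11, 13, 23}.

[2, 11, 13, 23]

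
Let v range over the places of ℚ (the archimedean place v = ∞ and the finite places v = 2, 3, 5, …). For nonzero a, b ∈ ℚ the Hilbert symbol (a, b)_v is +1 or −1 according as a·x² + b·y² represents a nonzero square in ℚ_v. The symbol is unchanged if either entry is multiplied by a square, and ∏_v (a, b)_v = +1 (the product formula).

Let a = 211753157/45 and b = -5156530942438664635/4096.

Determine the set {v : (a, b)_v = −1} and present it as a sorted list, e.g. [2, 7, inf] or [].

Mod squares: a ≡ 21607465, b ≡ -115. Check v ∈ {∞, 2, 3, 5, 7, 11, 19, 23, 29, 31}.
v=31: a=31^1·(≡17), b=31^2·(≡8) mod 31; (17|31)=-1, (8|31)=+1; (−1)^{1·2·15}·(-1)^2·(+1)^1 = +1.
v=7: a=7^2·(≡5), b=7^4·(≡4) mod 7; (5|7)=-1, (4|7)=+1; (−1)^{2·4·3}·(-1)^4·(+1)^2 = +1.
v=19: a=19^1·(≡5), b=19^2·(≡13) mod 19; (5|19)=+1, (13|19)=-1; (−1)^{1·2·9}·(+1)^2·(-1)^1 = -1.
v=23: a=23^1·(≡11), b=23^3·(≡8) mod 23; (11|23)=-1, (8|23)=+1; (−1)^{1·3·11}·(-1)^3·(+1)^1 = +1.
v=∞: 21607465 > 0 and -115 < 0  ⇒  (a,b)_∞ = +1.
v=29: a=29^1·(≡26), b=29^2·(≡6) mod 29; (26|29)=-1, (6|29)=+1; (−1)^{1·2·14}·(-1)^2·(+1)^1 = +1.
v=2: v_2(a)=0, v_2(b)=-12; units ≡ 1, 5 (mod 8); ε·ε+αω+βω = 0·0+0·1+-12·0 ≡ 0  ⇒  (a,b)_2 = +1.
v=5: a=5^-1·(≡3), b=5^1·(≡3) mod 5; (3|5)=-1, (3|5)=-1; (−1)^{-1·1·2}·(-1)^1·(-1)^-1 = +1.
v=11: a=11^1·(≡1), b=11^2·(≡7) mod 11; (1|11)=+1, (7|11)=-1; (−1)^{1·2·5}·(+1)^2·(-1)^1 = -1.
v=3: a=3^-2·(≡1), b=3^0·(≡2) mod 3; (1|3)=+1, (2|3)=-1; (−1)^{-2·0·1}·(+1)^0·(-1)^-2 = +1.
Ram(21607465, -115) = {11, 19}; no ℚ_11-point on the conic.

[11, 19]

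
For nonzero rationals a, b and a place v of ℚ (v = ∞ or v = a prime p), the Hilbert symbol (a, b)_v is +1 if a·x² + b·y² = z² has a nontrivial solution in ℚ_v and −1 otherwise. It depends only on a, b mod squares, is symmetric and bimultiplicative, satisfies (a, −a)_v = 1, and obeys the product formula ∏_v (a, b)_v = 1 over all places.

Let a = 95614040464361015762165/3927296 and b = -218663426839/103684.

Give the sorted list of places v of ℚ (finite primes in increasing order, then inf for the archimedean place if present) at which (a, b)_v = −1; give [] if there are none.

[7, 13, 31, 37, 43, 47]

Mod squares: a ≡ 31465, b ≡ -10693111. Check v ∈ {∞, 2, 5, 7, 11, 13, 23, 29, 31, 37, 43, 47}.
v=11: a=11^8·(≡1), b=11^3·(≡7) mod 11; (1|11)=+1, (7|11)=-1; (−1)^{8·3·5}·(+1)^3·(-1)^8 = +1.
v=∞: 31465 > 0 and -10693111 < 0  ⇒  (a,b)_∞ = +1.
v=5: a=5^1·(≡3), b=5^0·(≡4) mod 5; (3|5)=-1, (4|5)=+1; (−1)^{1·0·2}·(-1)^0·(+1)^1 = +1.
v=2: v_2(a)=-8, v_2(b)=-2; units ≡ 1, 1 (mod 8); ε·ε+αω+βω = 0·0+-8·0+-2·0 ≡ 0  ⇒  (a,b)_2 = +1.
v=29: a=29^-1·(≡3), b=29^0·(≡23) mod 29; (3|29)=-1, (23|29)=+1; (−1)^{-1·0·14}·(-1)^0·(+1)^-1 = +1.
v=13: a=13^2·(≡6), b=13^3·(≡11) mod 13; (6|13)=-1, (11|13)=-1; (−1)^{2·3·6}·(-1)^3·(-1)^2 = -1.
v=37: a=37^2·(≡23), b=37^1·(≡10) mod 37; (23|37)=-1, (10|37)=+1; (−1)^{2·1·18}·(-1)^1·(+1)^2 = -1.
v=7: a=7^1·(≡1), b=7^-2·(≡5) mod 7; (1|7)=+1, (5|7)=-1; (−1)^{1·-2·3}·(+1)^-2·(-1)^1 = -1.
v=23: a=23^-2·(≡2), b=23^-2·(≡12) mod 23; (2|23)=+1, (12|23)=+1; (−1)^{-2·-2·11}·(+1)^-2·(+1)^-2 = +1.
v=31: a=31^3·(≡23), b=31^0·(≡29) mod 31; (23|31)=-1, (29|31)=-1; (−1)^{3·0·15}·(-1)^0·(-1)^3 = -1.
v=43: a=43^2·(≡34), b=43^1·(≡6) mod 43; (34|43)=-1, (6|43)=+1; (−1)^{2·1·21}·(-1)^1·(+1)^2 = -1.
v=47: a=47^0·(≡45), b=47^1·(≡28) mod 47; (45|47)=-1, (28|47)=+1; (−1)^{0·1·23}·(-1)^1·(+1)^0 = -1.
|Ram(31465, -10693111)| = 6, even; anisotropic at {7, 13, 31, 37, 43, 47}.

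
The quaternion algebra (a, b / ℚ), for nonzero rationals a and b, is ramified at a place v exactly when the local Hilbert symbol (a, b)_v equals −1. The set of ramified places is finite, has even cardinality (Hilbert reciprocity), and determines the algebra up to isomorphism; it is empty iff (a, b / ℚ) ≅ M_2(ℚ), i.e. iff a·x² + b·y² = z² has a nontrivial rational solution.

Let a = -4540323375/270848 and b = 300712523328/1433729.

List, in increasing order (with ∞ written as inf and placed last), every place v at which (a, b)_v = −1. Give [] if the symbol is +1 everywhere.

Mod squares: a ≡ -2030, b ≡ 5393017. Check v ∈ {∞, 2, 3, 5, 7, 11, 17, 19, 23, 29, 41, 43, 47}.
v=∞: -2030 < 0 and 5393017 > 0  ⇒  (a,b)_∞ = +1.
v=3: a=3^4·(≡1), b=3^6·(≡1) mod 3; (1|3)=+1, (1|3)=+1; (−1)^{4·6·1}·(+1)^6·(+1)^4 = +1.
v=17: a=17^0·(≡6), b=17^-2·(≡3) mod 17; (6|17)=-1, (3|17)=-1; (−1)^{0·-2·8}·(-1)^-2·(-1)^0 = +1.
v=11: a=11^0·(≡1), b=11^-2·(≡4) mod 11; (1|11)=+1, (4|11)=+1; (−1)^{0·-2·5}·(+1)^-2·(+1)^0 = +1.
v=41: a=41^0·(≡10), b=41^-1·(≡36) mod 41; (10|41)=+1, (36|41)=+1; (−1)^{0·-1·20}·(+1)^-1·(+1)^0 = +1.
v=43: a=43^0·(≡32), b=43^1·(≡24) mod 43; (32|43)=-1, (24|43)=+1; (−1)^{0·1·21}·(-1)^1·(+1)^0 = -1.
v=23: a=23^-2·(≡11), b=23^1·(≡11) mod 23; (11|23)=-1, (11|23)=-1; (−1)^{-2·1·11}·(-1)^1·(-1)^-2 = -1.
v=5: a=5^3·(≡1), b=5^0·(≡2) mod 5; (1|5)=+1, (2|5)=-1; (−1)^{3·0·2}·(+1)^0·(-1)^3 = -1.
v=47: a=47^2·(≡5), b=47^0·(≡14) mod 47; (5|47)=-1, (14|47)=+1; (−1)^{2·0·23}·(-1)^0·(+1)^2 = +1.
v=19: a=19^0·(≡18), b=19^1·(≡18) mod 19; (18|19)=-1, (18|19)=-1; (−1)^{0·1·9}·(-1)^1·(-1)^0 = -1.
v=7: a=7^1·(≡4), b=7^3·(≡1) mod 7; (4|7)=+1, (1|7)=+1; (−1)^{1·3·3}·(+1)^3·(+1)^1 = -1.
v=2: v_2(a)=-9, v_2(b)=6; units ≡ 1, 1 (mod 8); ε·ε+αω+βω = 0·0+-9·0+6·0 ≡ 0  ⇒  (a,b)_2 = +1.
v=29: a=29^1·(≡2), b=29^0·(≡27) mod 29; (2|29)=-1, (27|29)=-1; (−1)^{1·0·14}·(-1)^0·(-1)^1 = -1.
|Ram(-2030, 5393017)| = 6, even; anisotropic at {5, 7, 19, 23, 29, 43}.

[5, 7, 19, 23, 29, 43]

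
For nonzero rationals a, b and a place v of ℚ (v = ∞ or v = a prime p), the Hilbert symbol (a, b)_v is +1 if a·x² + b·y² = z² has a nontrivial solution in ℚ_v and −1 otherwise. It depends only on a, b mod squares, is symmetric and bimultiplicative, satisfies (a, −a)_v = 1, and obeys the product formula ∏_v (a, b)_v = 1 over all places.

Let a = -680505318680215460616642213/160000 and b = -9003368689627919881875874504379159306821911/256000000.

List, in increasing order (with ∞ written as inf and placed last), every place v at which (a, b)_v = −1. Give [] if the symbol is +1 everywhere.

[7, inf]

Mod squares: a ≡ -258013, b ≡ -3621079. Check v ∈ {∞, 2, 3, 5, 7, 11, 17, 19, 23, 29, 31, 37, 41}.
v=41: a=41^3·(≡40), b=41^5·(≡40) mod 41; (40|41)=+1, (40|41)=+1; (−1)^{3·5·20}·(+1)^5·(+1)^3 = +1.
v=7: a=7^5·(≡3), b=7^9·(≡3) mod 7; (3|7)=-1, (3|7)=-1; (−1)^{5·9·3}·(-1)^9·(-1)^5 = -1.
v=11: a=11^0·(≡5), b=11^1·(≡8) mod 11; (5|11)=+1, (8|11)=-1; (−1)^{0·1·5}·(+1)^1·(-1)^0 = +1.
v=3: a=3^2·(≡2), b=3^2·(≡2) mod 3; (2|3)=-1, (2|3)=-1; (−1)^{2·2·1}·(-1)^2·(-1)^2 = +1.
v=31: a=31^3·(≡9), b=31^5·(≡21) mod 31; (9|31)=+1, (21|31)=-1; (−1)^{3·5·15}·(+1)^5·(-1)^3 = +1.
v=∞: -258013 < 0 and -3621079 < 0  ⇒  (a,b)_∞ = -1.
v=17: a=17^2·(≡9), b=17^4·(≡12) mod 17; (9|17)=+1, (12|17)=-1; (−1)^{2·4·8}·(+1)^4·(-1)^2 = +1.
v=37: a=37^2·(≡25), b=37^3·(≡24) mod 37; (25|37)=+1, (24|37)=-1; (−1)^{2·3·18}·(+1)^3·(-1)^2 = +1.
v=2: v_2(a)=-8, v_2(b)=-14; units ≡ 3, 1 (mod 8); ε·ε+αω+βω = 1·0+-8·0+-14·1 ≡ 0  ⇒  (a,b)_2 = +1.
v=23: a=23^2·(≡18), b=23^2·(≡6) mod 23; (18|23)=+1, (6|23)=+1; (−1)^{2·2·11}·(+1)^2·(+1)^2 = +1.
v=5: a=5^-4·(≡2), b=5^-6·(≡1) mod 5; (2|5)=-1, (1|5)=+1; (−1)^{-4·-6·2}·(-1)^-6·(+1)^-4 = +1.
v=19: a=19^2·(≡17), b=19^2·(≡4) mod 19; (17|19)=+1, (4|19)=+1; (−1)^{2·2·9}·(+1)^2·(+1)^2 = +1.
v=29: a=29^1·(≡6), b=29^2·(≡6) mod 29; (6|29)=+1, (6|29)=+1; (−1)^{1·2·14}·(+1)^2·(+1)^1 = +1.
Ram(-258013, -3621079) = {7, ∞}; no ℚ_7-point on the conic.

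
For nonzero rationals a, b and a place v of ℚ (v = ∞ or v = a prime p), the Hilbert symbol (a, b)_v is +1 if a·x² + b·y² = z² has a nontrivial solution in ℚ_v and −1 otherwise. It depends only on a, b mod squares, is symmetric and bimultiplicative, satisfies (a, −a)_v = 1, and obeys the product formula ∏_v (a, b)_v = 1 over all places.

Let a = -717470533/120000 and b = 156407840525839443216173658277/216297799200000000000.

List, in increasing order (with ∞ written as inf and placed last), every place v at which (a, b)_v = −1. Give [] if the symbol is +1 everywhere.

Mod squares: a ≡ -39, b ≡ 65. Check v ∈ {∞, 2, 3, 5, 7, 13, 17, 19, 23, 29}.
v=13: a=13^1·(≡12), b=13^3·(≡2) mod 13; (12|13)=+1, (2|13)=-1; (−1)^{1·3·6}·(+1)^3·(-1)^1 = -1.
v=7: a=7^0·(≡3), b=7^-2·(≡4) mod 7; (3|7)=-1, (4|7)=+1; (−1)^{0·-2·3}·(-1)^-2·(+1)^0 = +1.
v=5: a=5^-4·(≡1), b=5^-11·(≡2) mod 5; (1|5)=+1, (2|5)=-1; (−1)^{-4·-11·2}·(+1)^-11·(-1)^-4 = +1.
v=19: a=19^2·(≡18), b=19^4·(≡13) mod 19; (18|19)=-1, (13|19)=-1; (−1)^{2·4·9}·(-1)^4·(-1)^2 = +1.
v=23: a=23^2·(≡19), b=23^8·(≡20) mod 23; (19|23)=-1, (20|23)=-1; (−1)^{2·8·11}·(-1)^8·(-1)^2 = +1.
v=29: a=29^0·(≡3), b=29^-2·(≡28) mod 29; (3|29)=-1, (28|29)=+1; (−1)^{0·-2·14}·(-1)^-2·(+1)^0 = +1.
v=17: a=17^2·(≡12), b=17^8·(≡14) mod 17; (12|17)=-1, (14|17)=-1; (−1)^{2·8·8}·(-1)^8·(-1)^2 = +1.
v=3: a=3^-1·(≡2), b=3^-8·(≡2) mod 3; (2|3)=-1, (2|3)=-1; (−1)^{-1·-8·1}·(-1)^-8·(-1)^-1 = -1.
v=2: v_2(a)=-6, v_2(b)=-14; units ≡ 1, 1 (mod 8); ε·ε+αω+βω = 0·0+-6·0+-14·0 ≡ 0  ⇒  (a,b)_2 = +1.
v=∞: -39 < 0 and 65 > 0  ⇒  (a,b)_∞ = +1.
Ram(-39, 65) = {3, 13}; no ℚ_3-point on the conic.

[3, 13]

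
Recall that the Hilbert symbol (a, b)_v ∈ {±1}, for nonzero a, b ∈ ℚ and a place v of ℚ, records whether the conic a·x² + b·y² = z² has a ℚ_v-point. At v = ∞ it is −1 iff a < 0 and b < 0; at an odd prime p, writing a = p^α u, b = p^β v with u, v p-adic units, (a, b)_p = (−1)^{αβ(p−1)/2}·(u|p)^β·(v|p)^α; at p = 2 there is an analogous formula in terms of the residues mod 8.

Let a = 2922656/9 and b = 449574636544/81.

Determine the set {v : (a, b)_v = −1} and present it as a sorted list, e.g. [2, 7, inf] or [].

[2, 11, 19, 23]

Mod squares: a ≡ 506, b ≡ 19. Check v ∈ {∞, 2, 3, 11, 19, 23}.
v=23: a=23^1·(≡15), b=23^2·(≡7) mod 23; (15|23)=-1, (7|23)=-1; (−1)^{1·2·11}·(-1)^2·(-1)^1 = -1.
v=∞: 506 > 0 and 19 > 0  ⇒  (a,b)_∞ = +1.
v=3: a=3^-2·(≡2), b=3^-4·(≡1) mod 3; (2|3)=-1, (1|3)=+1; (−1)^{-2·-4·1}·(-1)^-4·(+1)^-2 = +1.
v=11: a=11^1·(≡10), b=11^2·(≡7) mod 11; (10|11)=-1, (7|11)=-1; (−1)^{1·2·5}·(-1)^2·(-1)^1 = -1.
v=19: a=19^2·(≡15), b=19^3·(≡16) mod 19; (15|19)=-1, (16|19)=+1; (−1)^{2·3·9}·(-1)^3·(+1)^2 = -1.
v=2: v_2(a)=5, v_2(b)=10; units ≡ 5, 3 (mod 8); ε·ε+αω+βω = 0·1+5·1+10·1 ≡ 1  ⇒  (a,b)_2 = -1.
(506, 19 / ℚ) ramifies at {2, 11, 19, 23}: a division algebra.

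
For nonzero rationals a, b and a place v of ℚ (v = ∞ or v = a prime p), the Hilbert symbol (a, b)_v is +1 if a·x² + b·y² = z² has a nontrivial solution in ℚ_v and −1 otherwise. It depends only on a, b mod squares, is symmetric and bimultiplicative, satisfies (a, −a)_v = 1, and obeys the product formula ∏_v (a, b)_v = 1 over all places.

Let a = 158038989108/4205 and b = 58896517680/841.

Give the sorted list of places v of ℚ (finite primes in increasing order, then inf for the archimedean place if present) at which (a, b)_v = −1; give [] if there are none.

(a, b) ≡ (62985, 3380195) mod (ℚ^×)²; places V = {2, 3, 5, 7, 11, 13, 17, 19, 23, 29, ∞}.
(a,b)_13: α=1, u≡3; β=1, v≡11 (mod 13); (3|13)=+1, (11|13)=-1; sign (−1)^0·+1^1·-1^1 = -1.
(a,b)_29: α=-2, u≡12; β=-2, v≡22 (mod 29); (12|29)=-1, (22|29)=+1; sign (−1)^0·-1^-2·+1^-2 = +1.
(a,b)_23: α=2, u≡11; β=1, v≡18 (mod 23); (11|23)=-1, (18|23)=+1; sign (−1)^0·-1^1·+1^2 = -1.
(a,b)_∞: sgn(62985)=+, sgn(3380195)=+, so +1.
(a,b)_3: α=1, u≡1; β=2, v≡2 (mod 3); (1|3)=+1, (2|3)=-1; sign (−1)^0·+1^2·-1^1 = -1.
(a,b)_19: α=1, u≡4; β=1, v≡13 (mod 19); (4|19)=+1, (13|19)=-1; sign (−1)^1·+1^1·-1^1 = +1.
(a,b)_5: α=-1, u≡3; β=1, v≡1 (mod 5); (3|5)=-1, (1|5)=+1; sign (−1)^0·-1^1·+1^-1 = -1.
(a,b)_17: α=1, u≡9; β=1, v≡6 (mod 17); (9|17)=+1, (6|17)=-1; sign (−1)^0·+1^1·-1^1 = -1.
(a,b)_11: α=2, u≡6; β=2, v≡1 (mod 11); (6|11)=-1, (1|11)=+1; sign (−1)^0·-1^2·+1^2 = +1.
(a,b)_7: α=2, u≡6; β=1, v≡4 (mod 7); (6|7)=-1, (4|7)=+1; sign (−1)^0·-1^1·+1^2 = -1.
(a,b)_2: α=2, β=4; u≡1, v≡3 (mod 8); ε(u)ε(v)=0·1, αω(v)=2·1, βω(u)=4·0; sum ≡ 0  ⇒  +1.
(62985, 3380195 / ℚ) ramifies at {3, 5, 7, 13, 17, 23}: a division algebra.

[3, 5, 7, 13, 17, 23]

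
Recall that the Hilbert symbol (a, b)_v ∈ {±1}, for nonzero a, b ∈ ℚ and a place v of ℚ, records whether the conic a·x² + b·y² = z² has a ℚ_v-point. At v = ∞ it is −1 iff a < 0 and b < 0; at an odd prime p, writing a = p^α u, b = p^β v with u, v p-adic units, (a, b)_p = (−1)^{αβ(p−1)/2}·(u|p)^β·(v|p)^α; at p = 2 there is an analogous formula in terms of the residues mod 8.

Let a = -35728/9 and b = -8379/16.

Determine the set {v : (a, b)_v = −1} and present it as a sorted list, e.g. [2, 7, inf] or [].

[29, inf]

Mod squares: a ≡ -2233, b ≡ -19. Check v ∈ {∞, 2, 3, 7, 11, 19, 29}.
v=7: a=7^1·(≡3), b=7^2·(≡2) mod 7; (3|7)=-1, (2|7)=+1; (−1)^{1·2·3}·(-1)^2·(+1)^1 = +1.
v=11: a=11^1·(≡7), b=11^0·(≡5) mod 11; (7|11)=-1, (5|11)=+1; (−1)^{1·0·5}·(-1)^0·(+1)^1 = +1.
v=29: a=29^1·(≡21), b=29^0·(≡11) mod 29; (21|29)=-1, (11|29)=-1; (−1)^{1·0·14}·(-1)^0·(-1)^1 = -1.
v=19: a=19^0·(≡16), b=19^1·(≡14) mod 19; (16|19)=+1, (14|19)=-1; (−1)^{0·1·9}·(+1)^1·(-1)^0 = +1.
v=3: a=3^-2·(≡2), b=3^2·(≡2) mod 3; (2|3)=-1, (2|3)=-1; (−1)^{-2·2·1}·(-1)^2·(-1)^-2 = +1.
v=∞: -2233 < 0 and -19 < 0  ⇒  (a,b)_∞ = -1.
v=2: v_2(a)=4, v_2(b)=-4; units ≡ 7, 5 (mod 8); ε·ε+αω+βω = 1·0+4·1+-4·0 ≡ 0  ⇒  (a,b)_2 = +1.
Ram(-2233, -19) = {29, ∞}; no ℚ_29-point on the conic.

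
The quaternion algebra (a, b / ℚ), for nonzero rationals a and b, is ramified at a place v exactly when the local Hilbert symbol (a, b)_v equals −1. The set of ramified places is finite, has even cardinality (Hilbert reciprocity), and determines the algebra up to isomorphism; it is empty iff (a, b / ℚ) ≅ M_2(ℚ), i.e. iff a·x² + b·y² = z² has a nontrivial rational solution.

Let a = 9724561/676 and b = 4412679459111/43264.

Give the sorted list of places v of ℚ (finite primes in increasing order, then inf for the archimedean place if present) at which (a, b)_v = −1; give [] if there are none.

(a, b) ≡ (33649, 11897831) mod (ℚ^×)²; places V = {2, 3, 7, 11, 13, 17, 19, 23, 29, 31, 37, 41, ∞}.
(a,b)_23: α=1, u≡10; β=1, v≡1 (mod 23); (10|23)=-1, (1|23)=+1; sign (−1)^1·-1^1·+1^1 = +1.
(a,b)_29: α=0, u≡28; β=2, v≡13 (mod 29); (28|29)=+1, (13|29)=+1; sign (−1)^0·+1^2·+1^0 = +1.
(a,b)_37: α=0, u≡11; β=1, v≡16 (mod 37); (11|37)=+1, (16|37)=+1; sign (−1)^0·+1^1·+1^0 = +1.
(a,b)_31: α=0, u≡18; β=1, v≡13 (mod 31); (18|31)=+1, (13|31)=-1; sign (−1)^0·+1^1·-1^0 = +1.
(a,b)_17: α=2, u≡7; β=0, v≡5 (mod 17); (7|17)=-1, (5|17)=-1; sign (−1)^0·-1^0·-1^2 = +1.
(a,b)_11: α=1, u≡5; β=1, v≡10 (mod 11); (5|11)=+1, (10|11)=-1; sign (−1)^1·+1^1·-1^1 = +1.
(a,b)_3: α=0, u≡1; β=2, v≡2 (mod 3); (1|3)=+1, (2|3)=-1; sign (−1)^0·+1^2·-1^0 = +1.
(a,b)_7: α=1, u≡6; β=2, v≡4 (mod 7); (6|7)=-1, (4|7)=+1; sign (−1)^0·-1^2·+1^1 = +1.
(a,b)_2: α=-2, β=-8; u≡1, v≡7 (mod 8); ε(u)ε(v)=0·1, αω(v)=-2·0, βω(u)=-8·0; sum ≡ 0  ⇒  +1.
(a,b)_41: α=0, u≡7; β=1, v≡13 (mod 41); (7|41)=-1, (13|41)=-1; sign (−1)^0·-1^1·-1^0 = -1.
(a,b)_∞: sgn(33649)=+, sgn(11897831)=+, so +1.
(a,b)_19: α=1, u≡17; β=0, v≡12 (mod 19); (17|19)=+1, (12|19)=-1; sign (−1)^0·+1^0·-1^1 = -1.
(a,b)_13: α=-2, u≡7; β=-2, v≡3 (mod 13); (7|13)=-1, (3|13)=+1; sign (−1)^0·-1^-2·+1^-2 = +1.
(33649, 11897831 / ℚ) ramifies at {19, 41}: a division algebra.

[19, 41]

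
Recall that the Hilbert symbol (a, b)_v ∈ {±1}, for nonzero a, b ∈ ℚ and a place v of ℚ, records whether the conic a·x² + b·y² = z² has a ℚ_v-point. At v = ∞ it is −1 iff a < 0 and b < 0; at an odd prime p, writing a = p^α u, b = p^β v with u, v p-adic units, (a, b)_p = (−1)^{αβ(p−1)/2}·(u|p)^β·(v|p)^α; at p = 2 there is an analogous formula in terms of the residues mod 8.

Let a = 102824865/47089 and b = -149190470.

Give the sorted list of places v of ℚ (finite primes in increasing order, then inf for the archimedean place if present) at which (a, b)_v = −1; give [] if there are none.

[5, 19]

Mod squares: a ≡ 13585, b ≡ -1430. Check v ∈ {∞, 2, 3, 5, 7, 11, 13, 17, 19, 29, 31}.
v=13: a=13^1·(≡5), b=13^1·(≡2) mod 13; (5|13)=-1, (2|13)=-1; (−1)^{1·1·6}·(-1)^1·(-1)^1 = +1.
v=3: a=3^2·(≡1), b=3^0·(≡1) mod 3; (1|3)=+1, (1|3)=+1; (−1)^{2·0·1}·(+1)^0·(+1)^2 = +1.
v=7: a=7^-2·(≡5), b=7^0·(≡5) mod 7; (5|7)=-1, (5|7)=-1; (−1)^{-2·0·3}·(-1)^0·(-1)^-2 = +1.
v=2: v_2(a)=0, v_2(b)=1; units ≡ 1, 5 (mod 8); ε·ε+αω+βω = 0·0+0·1+1·0 ≡ 0  ⇒  (a,b)_2 = +1.
v=11: a=11^1·(≡4), b=11^1·(≡10) mod 11; (4|11)=+1, (10|11)=-1; (−1)^{1·1·5}·(+1)^1·(-1)^1 = +1.
v=31: a=31^-2·(≡14), b=31^0·(≡6) mod 31; (14|31)=+1, (6|31)=-1; (−1)^{-2·0·15}·(+1)^0·(-1)^-2 = +1.
v=29: a=29^2·(≡4), b=29^0·(≡1) mod 29; (4|29)=+1, (1|29)=+1; (−1)^{2·0·14}·(+1)^0·(+1)^2 = +1.
v=17: a=17^0·(≡9), b=17^2·(≡9) mod 17; (9|17)=+1, (9|17)=+1; (−1)^{0·2·8}·(+1)^2·(+1)^0 = +1.
v=∞: 13585 > 0 and -1430 < 0  ⇒  (a,b)_∞ = +1.
v=19: a=19^1·(≡12), b=19^2·(≡18) mod 19; (12|19)=-1, (18|19)=-1; (−1)^{1·2·9}·(-1)^2·(-1)^1 = -1.
v=5: a=5^1·(≡2), b=5^1·(≡1) mod 5; (2|5)=-1, (1|5)=+1; (−1)^{1·1·2}·(-1)^1·(+1)^1 = -1.
(13585, -1430 / ℚ) ramifies at {5, 19}: a division algebra.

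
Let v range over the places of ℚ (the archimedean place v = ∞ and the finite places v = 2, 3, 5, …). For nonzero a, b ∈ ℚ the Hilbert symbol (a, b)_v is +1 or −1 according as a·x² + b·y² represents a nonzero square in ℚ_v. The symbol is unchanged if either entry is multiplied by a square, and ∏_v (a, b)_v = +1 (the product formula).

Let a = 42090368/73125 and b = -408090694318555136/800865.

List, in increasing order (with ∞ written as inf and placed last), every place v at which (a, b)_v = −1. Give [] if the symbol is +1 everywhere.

[13, 17]

Mod squares: a ≡ 10166, b ≡ -7735. Check v ∈ {∞, 2, 3, 5, 7, 13, 17, 23, 29, 37}.
v=∞: 10166 > 0 and -7735 < 0  ⇒  (a,b)_∞ = +1.
v=3: a=3^-2·(≡2), b=3^-2·(≡2) mod 3; (2|3)=-1, (2|3)=-1; (−1)^{-2·-2·1}·(-1)^-2·(-1)^-2 = +1.
v=7: a=7^0·(≡4), b=7^1·(≡4) mod 7; (4|7)=+1, (4|7)=+1; (−1)^{0·1·3}·(+1)^1·(+1)^0 = +1.
v=37: a=37^0·(≡10), b=37^-2·(≡29) mod 37; (10|37)=+1, (29|37)=-1; (−1)^{0·-2·18}·(+1)^-2·(-1)^0 = +1.
v=5: a=5^-4·(≡4), b=5^-1·(≡3) mod 5; (4|5)=+1, (3|5)=-1; (−1)^{-4·-1·2}·(+1)^-1·(-1)^-4 = +1.
v=2: v_2(a)=7, v_2(b)=24; units ≡ 3, 1 (mod 8); ε·ε+αω+βω = 1·0+7·0+24·1 ≡ 0  ⇒  (a,b)_2 = +1.
v=17: a=17^1·(≡3), b=17^3·(≡8) mod 17; (3|17)=-1, (8|17)=+1; (−1)^{1·3·8}·(-1)^3·(+1)^1 = -1.
v=13: a=13^-1·(≡11), b=13^-1·(≡9) mod 13; (11|13)=-1, (9|13)=+1; (−1)^{-1·-1·6}·(-1)^-1·(+1)^-1 = -1.
v=29: a=29^2·(≡25), b=29^4·(≡2) mod 29; (25|29)=+1, (2|29)=-1; (−1)^{2·4·14}·(+1)^4·(-1)^2 = +1.
v=23: a=23^1·(≡17), b=23^0·(≡3) mod 23; (17|23)=-1, (3|23)=+1; (−1)^{1·0·11}·(-1)^0·(+1)^1 = +1.
(10166, -7735 / ℚ) ramifies at {13, 17}: a division algebra.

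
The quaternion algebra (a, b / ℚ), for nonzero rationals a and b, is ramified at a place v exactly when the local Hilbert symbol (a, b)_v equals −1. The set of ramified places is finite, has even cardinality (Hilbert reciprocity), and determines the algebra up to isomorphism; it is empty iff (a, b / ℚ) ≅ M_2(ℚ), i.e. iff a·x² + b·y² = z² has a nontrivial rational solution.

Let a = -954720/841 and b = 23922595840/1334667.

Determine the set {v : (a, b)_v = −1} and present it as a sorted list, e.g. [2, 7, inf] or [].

Mod squares: a ≡ -6630, b ≡ 72930. Check v ∈ {∞, 2, 3, 5, 11, 13, 17, 23, 29, 31}.
v=17: a=17^1·(≡1), b=17^1·(≡10) mod 17; (1|17)=+1, (10|17)=-1; (−1)^{1·1·8}·(+1)^1·(-1)^1 = -1.
v=31: a=31^0·(≡20), b=31^2·(≡8) mod 31; (20|31)=+1, (8|31)=+1; (−1)^{0·2·15}·(+1)^2·(+1)^0 = +1.
v=∞: -6630 < 0 and 72930 > 0  ⇒  (a,b)_∞ = +1.
v=13: a=13^1·(≡4), b=13^1·(≡8) mod 13; (4|13)=+1, (8|13)=-1; (−1)^{1·1·6}·(+1)^1·(-1)^1 = -1.
v=5: a=5^1·(≡1), b=5^1·(≡4) mod 5; (1|5)=+1, (4|5)=+1; (−1)^{1·1·2}·(+1)^1·(+1)^1 = +1.
v=11: a=11^0·(≡5), b=11^1·(≡10) mod 11; (5|11)=+1, (10|11)=-1; (−1)^{0·1·5}·(+1)^1·(-1)^0 = +1.
v=3: a=3^3·(≡1), b=3^-1·(≡1) mod 3; (1|3)=+1, (1|3)=+1; (−1)^{3·-1·1}·(+1)^-1·(+1)^3 = -1.
v=2: v_2(a)=5, v_2(b)=11; units ≡ 5, 1 (mod 8); ε·ε+αω+βω = 0·0+5·0+11·1 ≡ 1  ⇒  (a,b)_2 = -1.
v=29: a=29^-2·(≡18), b=29^-2·(≡22) mod 29; (18|29)=-1, (22|29)=+1; (−1)^{-2·-2·14}·(-1)^-2·(+1)^-2 = +1.
v=23: a=23^0·(≡22), b=23^-2·(≡21) mod 23; (22|23)=-1, (21|23)=-1; (−1)^{0·-2·11}·(-1)^-2·(-1)^0 = +1.
Ram(-6630, 72930) = {2, 3, 13, 17}; no ℚ_2-point on the conic.

[2, 3, 13, 17]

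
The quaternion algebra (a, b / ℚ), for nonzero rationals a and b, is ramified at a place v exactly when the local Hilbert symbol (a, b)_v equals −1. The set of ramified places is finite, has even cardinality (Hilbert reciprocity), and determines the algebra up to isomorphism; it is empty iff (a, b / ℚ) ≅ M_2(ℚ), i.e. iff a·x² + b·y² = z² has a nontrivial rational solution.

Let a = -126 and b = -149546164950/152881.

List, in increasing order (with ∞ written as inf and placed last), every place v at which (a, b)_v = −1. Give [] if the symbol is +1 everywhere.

[2, inf]

Mod squares: a ≡ -14, b ≡ -182. Check v ∈ {∞, 2, 3, 5, 7, 13, 17, 23}.
v=∞: -14 < 0 and -182 < 0  ⇒  (a,b)_∞ = -1.
v=5: a=5^0·(≡4), b=5^2·(≡2) mod 5; (4|5)=+1, (2|5)=-1; (−1)^{0·2·2}·(+1)^2·(-1)^0 = +1.
v=17: a=17^0·(≡10), b=17^-2·(≡14) mod 17; (10|17)=-1, (14|17)=-1; (−1)^{0·-2·8}·(-1)^-2·(-1)^0 = +1.
v=7: a=7^1·(≡3), b=7^5·(≡4) mod 7; (3|7)=-1, (4|7)=+1; (−1)^{1·5·3}·(-1)^5·(+1)^1 = +1.
v=3: a=3^2·(≡1), b=3^4·(≡1) mod 3; (1|3)=+1, (1|3)=+1; (−1)^{2·4·1}·(+1)^4·(+1)^2 = +1.
v=2: v_2(a)=1, v_2(b)=1; units ≡ 1, 5 (mod 8); ε·ε+αω+βω = 0·0+1·1+1·0 ≡ 1  ⇒  (a,b)_2 = -1.
v=13: a=13^0·(≡4), b=13^3·(≡1) mod 13; (4|13)=+1, (1|13)=+1; (−1)^{0·3·6}·(+1)^3·(+1)^0 = +1.
v=23: a=23^0·(≡12), b=23^-2·(≡4) mod 23; (12|23)=+1, (4|23)=+1; (−1)^{0·-2·11}·(+1)^-2·(+1)^0 = +1.
|Ram(-14, -182)| = 2, even; anisotropic at {2, ∞}.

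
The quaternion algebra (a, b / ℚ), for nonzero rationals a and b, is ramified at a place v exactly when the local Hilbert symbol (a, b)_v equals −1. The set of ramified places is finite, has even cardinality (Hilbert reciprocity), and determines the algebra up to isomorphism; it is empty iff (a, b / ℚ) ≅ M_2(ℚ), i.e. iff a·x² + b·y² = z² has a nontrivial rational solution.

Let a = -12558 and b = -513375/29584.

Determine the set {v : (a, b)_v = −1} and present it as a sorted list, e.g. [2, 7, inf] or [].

[5, 7, 13, inf]

Mod squares: a ≡ -12558, b ≡ -15. Check v ∈ {∞, 2, 3, 5, 7, 13, 23, 37, 43}.
v=3: a=3^1·(≡2), b=3^1·(≡1) mod 3; (2|3)=-1, (1|3)=+1; (−1)^{1·1·1}·(-1)^1·(+1)^1 = +1.
v=2: v_2(a)=1, v_2(b)=-4; units ≡ 1, 1 (mod 8); ε·ε+αω+βω = 0·0+1·0+-4·0 ≡ 0  ⇒  (a,b)_2 = +1.
v=7: a=7^1·(≡5), b=7^0·(≡6) mod 7; (5|7)=-1, (6|7)=-1; (−1)^{1·0·3}·(-1)^0·(-1)^1 = -1.
v=13: a=13^1·(≡9), b=13^0·(≡11) mod 13; (9|13)=+1, (11|13)=-1; (−1)^{1·0·6}·(+1)^0·(-1)^1 = -1.
v=43: a=43^0·(≡41), b=43^-2·(≡27) mod 43; (41|43)=+1, (27|43)=-1; (−1)^{0·-2·21}·(+1)^-2·(-1)^0 = +1.
v=∞: -12558 < 0 and -15 < 0  ⇒  (a,b)_∞ = -1.
v=23: a=23^1·(≡6), b=23^0·(≡9) mod 23; (6|23)=+1, (9|23)=+1; (−1)^{1·0·11}·(+1)^0·(+1)^1 = +1.
v=37: a=37^0·(≡22), b=37^2·(≡35) mod 37; (22|37)=-1, (35|37)=-1; (−1)^{0·2·18}·(-1)^2·(-1)^0 = +1.
v=5: a=5^0·(≡2), b=5^3·(≡2) mod 5; (2|5)=-1, (2|5)=-1; (−1)^{0·3·2}·(-1)^3·(-1)^0 = -1.
|Ram(-12558, -15)| = 4, even; anisotropic at {5, 7, 13, ∞}.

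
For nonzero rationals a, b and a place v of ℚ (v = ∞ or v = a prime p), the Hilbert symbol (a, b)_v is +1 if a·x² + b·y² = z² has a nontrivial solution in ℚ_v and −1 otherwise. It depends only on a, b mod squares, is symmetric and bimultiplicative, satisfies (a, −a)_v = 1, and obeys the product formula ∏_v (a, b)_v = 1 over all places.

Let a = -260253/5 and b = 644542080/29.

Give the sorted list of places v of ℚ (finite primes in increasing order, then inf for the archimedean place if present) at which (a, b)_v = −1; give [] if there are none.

[5, 7, 17, 31]

(a, b) ≡ (-1785, 5960370) mod (ℚ^×)²; places V = {2, 3, 5, 7, 13, 17, 29, 31, ∞}.
(a,b)_5: α=-1, u≡2; β=1, v≡4 (mod 5); (2|5)=-1, (4|5)=+1; sign (−1)^0·-1^1·+1^-1 = -1.
(a,b)_2: α=0, β=7; u≡7, v≡1 (mod 8); ε(u)ε(v)=1·0, αω(v)=0·0, βω(u)=7·0; sum ≡ 0  ⇒  +1.
(a,b)_31: α=0, u≡17; β=1, v≡10 (mod 31); (17|31)=-1, (10|31)=+1; sign (−1)^0·-1^1·+1^0 = -1.
(a,b)_∞: sgn(-1785)=−, sgn(5960370)=+, so +1.
(a,b)_13: α=0, u≡4; β=1, v≡2 (mod 13); (4|13)=+1, (2|13)=-1; sign (−1)^0·+1^1·-1^0 = +1.
(a,b)_7: α=1, u≡1; β=2, v≡3 (mod 7); (1|7)=+1, (3|7)=-1; sign (−1)^0·+1^2·-1^1 = -1.
(a,b)_17: α=1, u≡5; β=1, v≡2 (mod 17); (5|17)=-1, (2|17)=+1; sign (−1)^0·-1^1·+1^1 = -1.
(a,b)_29: α=0, u≡16; β=-1, v≡28 (mod 29); (16|29)=+1, (28|29)=+1; sign (−1)^0·+1^-1·+1^0 = +1.
(a,b)_3: α=7, u≡2; β=1, v≡1 (mod 3); (2|3)=-1, (1|3)=+1; sign (−1)^1·-1^1·+1^7 = +1.
(-1785, 5960370 / ℚ) ramifies at {5, 7, 17, 31}: a division algebra.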